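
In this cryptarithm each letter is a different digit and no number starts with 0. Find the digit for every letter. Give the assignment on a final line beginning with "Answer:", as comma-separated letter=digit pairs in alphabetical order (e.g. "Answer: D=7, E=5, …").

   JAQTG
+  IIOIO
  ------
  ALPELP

Step 1. [col 1: G + O ≡ P (mod 10)] column 1 (G + O ≡ P (mod 10), carry-in 0) doesn't pin G yet; pick G=9 and continue ⇒ G=9.
Step 2. [col 1: G + O ≡ P (mod 10)] column 1 (G + O ≡ P (mod 10), carry-in 0) doesn't pin O yet; pick O=5 and continue ⇒ O=5.
Step 3. [A] A is the leading digit of a 6-digit sum of two 5-digit numbers; the final carry is exactly 1 ⇒ A=1.
Step 4. [col 1: G + O ≡ P (mod 10)] from column 1 (G=9, O=5, carry-in 0, digits 1,5,9 already taken and all letters distinct): P must equal 4, so P=4.
Step 5. [col 2: T + I ≡ L (mod 10)] T=6 is one option consistent with column 2 (T + I ≡ L (mod 10), carry-in 1) — take it ⇒ T=6.
Step 6. [col 2: T + I ≡ L (mod 10)] several values work for I in column 2 (T + I ≡ L (mod 10), carry-in 1); try I=3. So I=3.
Step 7. [col 2: T + I ≡ L (mod 10)] in column 2 we have T+I≡L with carry-in 1; given T=6, I=3 and digits 1,3,4,5,6,9 already taken and all letters distinct, that pins L to 0, so L=0.
Step 8. [col 3: Q + O ≡ E (mod 10)] in column 3 we have Q+O≡E with carry-in 1; given O=5 and digits 0,1,3,4,5,6,9 already taken and all letters distinct, that pins Q to 2. So Q=2.
Step 9. [col 3: Q + O ≡ E (mod 10)] column 3 reads Q+O+carry(1)=E with Q=2, O=5; with digits 0,1,2,3,4,5,6,9 already taken and all letters distinct, the only value for E is 8 ⇒ E=8.
Step 10. [col 5: J + I ≡ L (mod 10)] in column 5 we have J+I≡L with carry-in 0; given I=3, L=0 and digits 0,1,2,3,4,5,6,8,9 already taken and all letters distinct, that pins J to 7. So J=7.

Answer: A=1, E=8, G=9, I=3, J=7, L=0, O=5, P=4, Q=2, T=6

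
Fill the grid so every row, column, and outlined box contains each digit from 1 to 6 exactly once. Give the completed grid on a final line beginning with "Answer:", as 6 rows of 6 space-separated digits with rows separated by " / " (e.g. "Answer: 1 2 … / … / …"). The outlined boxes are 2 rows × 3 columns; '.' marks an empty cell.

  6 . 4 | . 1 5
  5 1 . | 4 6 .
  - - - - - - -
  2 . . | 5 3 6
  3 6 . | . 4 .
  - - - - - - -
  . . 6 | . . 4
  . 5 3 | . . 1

Step 1. [r5c2∈{2}] only 2 remains possible at r5c2. So r5c2=2.
Step 2. [r1c4∈{2,3}] across row 1, 2 lands solely at r1c4, so r1c4=2.
Step 3. [r4c4∈{1}] r4c4 is down to just 1, so r4c4=1.
Step 4. [r2c6∈{3}] r2c6 is down to just 3 ⇒ r2c6=3.
Step 5. [r3c3∈{1}] r3c3 is down to just 1 ⇒ r3c3=1.
Step 6. [r5c4∈{3}] r5c4 has the single candidate 3. So r5c4=3.
Step 7. [r5c5∈{5}] nothing but 5 survives at r5c5, so r5c5=5.
Step 8. [r6c4∈{6}] nothing but 6 survives at r6c4, so r6c4=6.
Step 9. [r6c1∈{4}] r6c1 has the single candidate 4. So r6c1=4.
Step 10. [r6c5∈{2}] only 2 remains possible at r6c5 ⇒ r6c5=2.
Step 11. [r3c2∈{4}] nothing but 4 survives at r3c2 ⇒ r3c2=4.
Step 12. [r2c3∈{2}] only 2 remains possible at r2c3, so r2c3=2.
Step 13. [r4c6∈{2}] r4c6 is down to just 2, so r4c6=2.
Step 14. [r4c3∈{5}] r4c3 has the single candidate 5, so r4c3=5.
Step 15. [r5c1∈{1}] r5c1 is down to just 1 ⇒ r5c1=1.
Step 16. [r1c2∈{3}] r1c2 has the single candidate 3 ⇒ r1c2=3.

Answer: 6 3 4 2 1 5 / 5 1 2 4 6 3 / 2 4 1 5 3 6 / 3 6 5 1 4 2 / 1 2 6 3 5 4 / 4 5 3 6 2 1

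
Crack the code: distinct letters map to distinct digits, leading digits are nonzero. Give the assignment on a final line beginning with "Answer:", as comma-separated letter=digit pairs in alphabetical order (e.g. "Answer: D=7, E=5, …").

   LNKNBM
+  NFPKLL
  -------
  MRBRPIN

Step 1. [col 1: M + L ≡ N (mod 10)] several values work for M in column 1 (M + L ≡ N (mod 10), carry-in 0); try M=1, so M=1.
Step 2. [col 1: M + L ≡ N (mod 10)] L=6 is one option consistent with column 1 (M + L ≡ N (mod 10), carry-in 0) — take it ⇒ L=6.
Step 3. [col 1: M + L ≡ N (mod 10)] column 1: given M=1, L=6, carry-in 0, and digits 1,6 already taken and all letters distinct, M+L≡N (mod 10) forces N=7, so N=7.
Step 4. [col 2: B + L ≡ I (mod 10)] no forcing yet in column 2 (carry-in 0); I=8 is free and consistent — try it. So I=8.
Step 5. [col 2: B + L ≡ I (mod 10)] column 2: given L=6, I=8, carry-in 0, and digits 1,6,7,8 already taken and all letters distinct, B+L≡I (mod 10) forces B=2 ⇒ B=2.
Step 6. [col 3: N + K ≡ P (mod 10)] in column 3 we have N+K≡P with carry-in 0; given N=7 and digits 1,2,6,7,8 already taken and all letters distinct, that pins P to 0, so P=0.
Step 7. [col 3: N + K ≡ P (mod 10)] in column 3 we have N+K≡P with carry-in 0; given N=7, P=0 and digits 0,1,2,6,7,8 already taken and all letters distinct, that pins K to 3, so K=3.
Step 8. [col 4: K + P ≡ R (mod 10)] from column 4 (K=3, P=0, carry-in 1, digits 0,1,2,3,6,7,8 already taken and all letters distinct): R must equal 4 ⇒ R=4.
Step 9. [col 5: N + F ≡ B (mod 10)] from column 5 (N=7, B=2, carry-in 0, digits 0,1,2,3,4,6,7,8 already taken and all letters distinct): F must equal 5 ⇒ F=5.

Answer: B=2, F=5, I=8, K=3, L=6, M=1, N=7, P=0, R=4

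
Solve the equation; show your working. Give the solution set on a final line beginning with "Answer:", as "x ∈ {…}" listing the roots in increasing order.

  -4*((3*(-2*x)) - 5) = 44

Step 1. [-4*((3*(-2*x)) - 5) = 44] -4·(inner) — divide through by -4, so div: (3*(-2*x)) - 5 = -11.
Step 2. [(3*(-2*x)) - 5 = -11] add 5: x sits inside (… - 5). So sub: 3*(-2*x) = -6.
Step 3. [3*(-2*x) = -6] 3 out front; divide by 3. So div: -2*x = -2.
Step 4. [-2*x = -2] divide by the outer -2. So div: x = 1.

Answer: x ∈ {1}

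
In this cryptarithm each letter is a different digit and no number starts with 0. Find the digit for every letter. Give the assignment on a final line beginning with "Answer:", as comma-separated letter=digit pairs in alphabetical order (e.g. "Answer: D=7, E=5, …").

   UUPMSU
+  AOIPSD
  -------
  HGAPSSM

Step 1. [col 1: U + D ≡ M (mod 10)] D=7 is one option consistent with column 1 (U + D ≡ M (mod 10), carry-in 0) — take it. So D=7.
Step 2. [col 1: U + D ≡ M (mod 10)] M=3 is one option consistent with column 1 (U + D ≡ M (mod 10), carry-in 0) — take it, so M=3.
Step 3. [H] H is the leading digit of a 7-digit sum of two 6-digit numbers; the final carry is exactly 1 ⇒ H=1.
Step 4. [col 1: U + D ≡ M (mod 10)] from column 1 (D=7, M=3, carry-in 0, digits 1,3,7 already taken and all letters distinct): U must equal 6. So U=6.
Step 5. [col 2: S + S ≡ S (mod 10)] in column 2 we have S+S≡S with carry-in 1; given nothing yet and digits 1,3,6,7 already taken and all letters distinct, that pins S to 9 ⇒ S=9.
Step 6. [col 3: M + P ≡ S (mod 10)] column 3 reads M+P+carry(1)=S with M=3, S=9; with digits 1,3,6,7,9 already taken and all letters distinct, the only value for P is 5, so P=5.
Step 7. [col 4: P + I ≡ P (mod 10)] in column 4 we have P+I≡P with carry-in 0; given P=5 and digits 1,3,5,6,7,9 already taken and all letters distinct, that pins I to 0, so I=0.
Step 8. [col 5: U + O ≡ A (mod 10)] no forcing yet in column 5 (carry-in 0); A=8 is free and consistent — try it. So A=8.
Step 9. [col 5: U + O ≡ A (mod 10)] from column 5 (U=6, A=8, carry-in 0, digits 0,1,3,5,6,7,8,9 already taken and all letters distinct): O must equal 2, so O=2.
Step 10. [col 6: U + A ≡ G (mod 10)] column 6 reads U+A+carry(0)=G with U=6, A=8; with digits 0,1,2,3,5,6,7,8,9 already taken and all letters distinct, the only value for G is 4. So G=4.

Answer: A=8, D=7, G=4, H=1, I=0, M=3, O=2, P=5, S=9, U=6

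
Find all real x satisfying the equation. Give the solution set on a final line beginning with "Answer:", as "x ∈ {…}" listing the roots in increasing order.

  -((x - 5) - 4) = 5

Step 1. [-((x - 5) - 4) = 5] LHS negated; negate both sides ⇒ neg: (x - 5) - 4 = -5.
Step 2. [(x - 5) - 4 = -5] peel the -4: add 4 from each side ⇒ sub: x - 5 = -1.
Step 3. [x - 5 = -1] peel the -5: add 5 from each side. So sub: x = 4.

Answer: x ∈ {4}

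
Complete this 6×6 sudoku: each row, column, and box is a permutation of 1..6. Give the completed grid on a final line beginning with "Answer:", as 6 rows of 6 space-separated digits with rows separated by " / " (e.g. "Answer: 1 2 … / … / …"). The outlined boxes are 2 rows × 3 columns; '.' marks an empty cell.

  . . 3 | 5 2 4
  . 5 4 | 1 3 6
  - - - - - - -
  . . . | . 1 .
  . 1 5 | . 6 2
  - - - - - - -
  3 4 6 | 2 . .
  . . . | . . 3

Step 1. [r6c1∈{1,2,5}] 5 has one home in col 1: r6c1. So r6c1=5.
Step 2. [r3c3∈{2}] r3c3's peers cover all but 2, so r3c3=2.
Step 3. [r1c2∈{6}] nothing but 6 survives at r1c2 ⇒ r1c2=6.
Step 4. [r4c1∈{4}] only 4 remains possible at r4c1. So r4c1=4.
Step 5. [r3c4∈{3,4}] in row 3, 4 fits only at r3c4. So r3c4=4.
Step 6. [r5c5∈{5}] r5c5 has the single candidate 5, so r5c5=5.
Step 7. [r1c1∈{1}] r1c1 has the single candidate 1. So r1c1=1.
Step 8. [r4c4∈{3}] r4c4's peers cover all but 3 ⇒ r4c4=3.
Step 9. [r6c5∈{4}] only 4 remains possible at r6c5, so r6c5=4.
Step 10. [r6c2∈{2}] r6c2 has the single candidate 2 ⇒ r6c2=2.
Step 11. [r2c1∈{2}] r2c1 has the single candidate 2, so r2c1=2.
Step 12. [r5c6∈{1}] only 1 remains possible at r5c6, so r5c6=1.
Step 13. [r3c1∈{6}] r3c1 is down to just 6, so r3c1=6.
Step 14. [r3c2∈{3}] r3c2 is down to just 3, so r3c2=3.
Step 15. [r6c4∈{6}] nothing but 6 survives at r6c4 ⇒ r6c4=6.
Step 16. [r6c3∈{1}] r6c3 has the single candidate 1, so r6c3=1.
Step 17. [r3c6∈{5}] r3c6 has the single candidate 5. So r3c6=5.

Answer: 1 6 3 5 2 4 / 2 5 4 1 3 6 / 6 3 2 4 1 5 / 4 1 5 3 6 2 / 3 4 6 2 5 1 / 5 2 1 6 4 3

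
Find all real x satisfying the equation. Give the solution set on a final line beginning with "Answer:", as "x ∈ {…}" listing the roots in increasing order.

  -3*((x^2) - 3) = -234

Step 1. [-3*((x^2) - 3) = -234] LHS = -3·(…); ÷-3 both sides, so div: (x^2) - 3 = 78.
Step 2. [(x^2) - 3 = 78] -3 is outermost — add 3 both sides. So sub: x^2 = 81.
Step 3. [x^2 = 81] LHS squared, RHS 81 ≥ 0: apply √ (±). So sqrt: x = 9 or -9.

Answer: x ∈ {-9, 9}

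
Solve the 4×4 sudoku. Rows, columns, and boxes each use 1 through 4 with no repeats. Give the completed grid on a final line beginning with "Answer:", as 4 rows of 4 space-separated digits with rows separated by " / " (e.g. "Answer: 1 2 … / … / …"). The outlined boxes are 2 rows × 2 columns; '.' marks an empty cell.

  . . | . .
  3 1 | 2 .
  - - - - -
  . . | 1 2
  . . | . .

Step 1. [r3c1∈{4}] nothing but 4 survives at r3c1, so r3c1=4.
Step 2. [r1c2∈{2,4}] in col 2, 4 fits only at r1c2, so r1c2=4.
Step 3. [r1c3∈{3}] r1c3 has the single candidate 3 ⇒ r1c3=3.
Step 4. [r4c2∈{2,3}] 2 has one home in col 2: r4c2. So r4c2=2.
Step 5. [r4c4∈{3,4}] in row 4, 3 fits only at r4c4 ⇒ r4c4=3.
Step 6. [r1c1∈{2}] only 2 remains possible at r1c1. So r1c1=2.
Step 7. [r4c1∈{1}] r4c1 is down to just 1. So r4c1=1.
Step 8. [r3c2∈{3}] r3c2 has the single candidate 3, so r3c2=3.
Step 9. [r2c4∈{4}] only 4 remains possible at r2c4 ⇒ r2c4=4.
Step 10. [r1c4∈{1}] r1c4 has the single candidate 1. So r1c4=1.
Step 11. [r4c3∈{4}] r4c3's peers cover all but 4, so r4c3=4.

Answer: 2 4 3 1 / 3 1 2 4 / 4 3 1 2 / 1 2 4 3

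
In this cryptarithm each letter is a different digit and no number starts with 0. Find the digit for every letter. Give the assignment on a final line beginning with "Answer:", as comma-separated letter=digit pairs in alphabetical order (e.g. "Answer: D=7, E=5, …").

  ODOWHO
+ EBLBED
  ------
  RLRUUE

Step 1. [col 1: O + D ≡ E (mod 10)] E=7 is one option consistent with column 1 (O + D ≡ E (mod 10), carry-in 0) — take it, so E=7.
Step 2. [col 1: O + D ≡ E (mod 10)] several values work for D in column 1 (O + D ≡ E (mod 10), carry-in 0); try D=5 ⇒ D=5.
Step 3. [col 1: O + D ≡ E (mod 10)] from column 1 (D=5, E=7, carry-in 0, digits 5,7 already taken and all letters distinct): O must equal 2. So O=2.
Step 4. [col 2: H + E ≡ U (mod 10)] U=0 is one option consistent with column 2 (H + E ≡ U (mod 10), carry-in 0) — take it ⇒ U=0.
Step 5. [col 2: H + E ≡ U (mod 10)] from column 2 (E=7, U=0, carry-in 0, digits 0,2,5,7 already taken and all letters distinct): H must equal 3 ⇒ H=3.
Step 6. [col 3: W + B ≡ U (mod 10)] W=8 is one option consistent with column 3 (W + B ≡ U (mod 10), carry-in 1) — take it, so W=8.
Step 7. [col 3: W + B ≡ U (mod 10)] from column 3 (W=8, U=0, carry-in 1, digits 0,2,3,5,7,8 already taken and all letters distinct): B must equal 1. So B=1.
Step 8. [col 4: O + L ≡ R (mod 10)] column 4: given O=2, carry-in 1, and digits 0,1,2,3,5,7,8 already taken and all letters distinct, O+L≡R (mod 10) forces R=9 ⇒ R=9.
Step 9. [col 4: O + L ≡ R (mod 10)] column 4 reads O+L+carry(1)=R with O=2, R=9; with digits 0,1,2,3,5,7,8,9 already taken and all letters distinct, the only value for L is 6 ⇒ L=6.

Answer: B=1, D=5, E=7, H=3, L=6, O=2, R=9, U=0, W=8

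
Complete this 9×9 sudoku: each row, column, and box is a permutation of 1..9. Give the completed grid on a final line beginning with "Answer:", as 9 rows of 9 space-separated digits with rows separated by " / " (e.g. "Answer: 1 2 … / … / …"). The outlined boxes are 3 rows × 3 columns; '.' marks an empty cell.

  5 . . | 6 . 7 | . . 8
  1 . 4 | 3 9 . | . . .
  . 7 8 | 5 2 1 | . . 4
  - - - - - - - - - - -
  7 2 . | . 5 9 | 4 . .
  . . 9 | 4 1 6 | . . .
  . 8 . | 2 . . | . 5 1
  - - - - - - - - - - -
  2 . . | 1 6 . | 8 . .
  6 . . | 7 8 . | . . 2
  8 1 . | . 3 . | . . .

Step 1. [r5c1∈{3}] r5c1 has the single candidate 3 ⇒ r5c1=3.
Step 2. [r6c7∈{3,6,7,9}] row 6 places 9 nowhere but r6c7, so r6c7=9.
Step 3. [r5c9∈{7}] nothing but 7 survives at r5c9. So r5c9=7.
Step 4. [r5c7∈{2}] r5c7 has the single candidate 2 ⇒ r5c7=2.
Step 5. [r2c2∈{6}] r2c2 has the single candidate 6. So r2c2=6.
Step 6. [r2c9∈{5}] nothing but 5 survives at r2c9, so r2c9=5.
Step 7. [r5c2∈{5}] only 5 remains possible at r5c2 ⇒ r5c2=5.
Step 8. [r1c3∈{2,3}] r1c3 is the only open cell in col 3 admitting 2. So r1c3=2.
Step 9. [r1c2∈{3,9}] in box 1, 3 fits only at r1c2, so r1c2=3.
Step 10. [r1c8∈{1,9}] row 1 places 9 nowhere but r1c8. So r1c8=9.
Step 11. [r8c8∈{1,3,4}] in col 8, 1 fits only at r8c8. So r8c8=1.
Step 12. [r9c6∈{2,4,5}] row 9 places 2 nowhere but r9c6 ⇒ r9c6=2.
Step 13. [r9c8∈{4,6,7}] 4 has one home in row 9: r9c8, so r9c8=4.
Step 14. [r2c7∈{7}] r2c7 is down to just 7 ⇒ r2c7=7.
Step 15. [r8c2∈{4,9}] 9 has one home in row 8: r8c2. So r8c2=9.
Step 16. [r9c3∈{5,7}] across row 9, 7 lands solely at r9c3 ⇒ r9c3=7.
Step 17. [r9c7∈{5,6}] r9c7 is the only open cell in row 9 admitting 5. So r9c7=5.
Step 18. [r8c7∈{3}] r8c7 has the single candidate 3. So r8c7=3.
Step 19. [r8c6∈{4,5}] row 8 places 4 nowhere but r8c6 ⇒ r8c6=4.
Step 20. [r3c8∈{3,6}] across row 3, 3 lands solely at r3c8 ⇒ r3c8=3.
Step 21. [r4c8∈{6,8}] col 8 places 6 nowhere but r4c8, so r4c8=6.
Step 22. [r7c6∈{5}] nothing but 5 survives at r7c6 ⇒ r7c6=5.
Step 23. [r7c9∈{9}] r7c9 has the single candidate 9 ⇒ r7c9=9.
Step 24. [r4c9∈{3}] r4c9 has the single candidate 3. So r4c9=3.
Step 25. [r4c4∈{8}] nothing but 8 survives at r4c4 ⇒ r4c4=8.
Step 26. [r1c7∈{1}] only 1 remains possible at r1c7. So r1c7=1.
Step 27. [r9c4∈{9}] nothing but 9 survives at r9c4. So r9c4=9.
Step 28. [r9c9∈{6}] r9c9's peers cover all but 6, so r9c9=6.
Step 29. [r8c3∈{5}] r8c3 is down to just 5, so r8c3=5.
Step 30. [r7c8∈{7}] r7c8's peers cover all but 7, so r7c8=7.
Step 31. [r2c8∈{2}] r2c8 has the single candidate 2, so r2c8=2.
Step 32. [r3c7∈{6}] r3c7 is down to just 6. So r3c7=6.
Step 33. [r6c3∈{6}] only 6 remains possible at r6c3. So r6c3=6.
Step 34. [r5c8∈{8}] only 8 remains possible at r5c8. So r5c8=8.
Step 35. [r7c2∈{4}] r7c2 has the single candidate 4 ⇒ r7c2=4.
Step 36. [r4c3∈{1}] r4c3 has the single candidate 1 ⇒ r4c3=1.
Step 37. [r7c3∈{3}] only 3 remains possible at r7c3. So r7c3=3.
Step 38. [r1c5∈{4}] nothing but 4 survives at r1c5, so r1c5=4.
Step 39. [r3c1∈{9}] r3c1 is down to just 9, so r3c1=9.
Step 40. [r6c6∈{3}] nothing but 3 survives at r6c6. So r6c6=3.
Step 41. [r2c6∈{8}] r2c6's peers cover all but 8, so r2c6=8.
Step 42. [r6c5∈{7}] r6c5 has the single candidate 7. So r6c5=7.
Step 43. [r6c1∈{4}] r6c1 is down to just 4, so r6c1=4.

Answer: 5 3 2 6 4 7 1 9 8 / 1 6 4 3 9 8 7 2 5 / 9 7 8 5 2 1 6 3 4 / 7 2 1 8 5 9 4 6 3 / 3 5 9 4 1 6 2 8 7 / 4 8 6 2 7 3 9 5 1 / 2 4 3 1 6 5 8 7 9 / 6 9 5 7 8 4 3 1 2 / 8 1 7 9 3 2 5 4 6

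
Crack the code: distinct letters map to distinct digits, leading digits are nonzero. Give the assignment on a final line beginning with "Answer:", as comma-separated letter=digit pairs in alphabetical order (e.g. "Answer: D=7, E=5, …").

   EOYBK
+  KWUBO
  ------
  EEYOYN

Step 1. [col 1: K + O ≡ N (mod 10)] no forcing yet in column 1 (carry-in 0); N=7 is free and consistent — try it. So N=7.
Step 2. [col 1: K + O ≡ N (mod 10)] K=9 is one option consistent with column 1 (K + O ≡ N (mod 10), carry-in 0) — take it. So K=9.
Step 3. [col 1: K + O ≡ N (mod 10)] in column 1 we have K+O≡N with carry-in 0; given K=9, N=7 and digits 7,9 already taken and all letters distinct, that pins O to 8. So O=8.
Step 4. [E] the sum has 6 digits but both addends have 5; that extra leading digit E is the final carry, namely 1, so E=1.
Step 5. [col 2: B + B ≡ Y (mod 10)] several values work for Y in column 2 (B + B ≡ Y (mod 10), carry-in 1); try Y=3 ⇒ Y=3.
Step 6. [col 2: B + B ≡ Y (mod 10)] from column 2 (Y=3, carry-in 1, digits 1,3,7,8,9 already taken and all letters distinct): B must equal 6 ⇒ B=6.
Step 7. [col 3: Y + U ≡ O (mod 10)] column 3: given Y=3, O=8, carry-in 1, and digits 1,3,6,7,8,9 already taken and all letters distinct, Y+U≡O (mod 10) forces U=4 ⇒ U=4.
Step 8. [col 4: O + W ≡ Y (mod 10)] column 4 reads O+W+carry(0)=Y with O=8, Y=3; with digits 1,3,4,6,7,8,9 already taken and all letters distinct, the only value for W is 5, so W=5.

Answer: B=6, E=1, K=9, N=7, O=8, U=4, W=5, Y=3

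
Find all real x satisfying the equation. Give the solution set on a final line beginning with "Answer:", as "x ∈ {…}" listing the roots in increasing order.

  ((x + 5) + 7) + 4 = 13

Step 1. [((x + 5) + 7) + 4 = 13] peel the +4: subtract 4 from each side. So sub: (x + 5) + 7 = 9.
Step 2. [(x + 5) + 7 = 9] subtract 7: x sits inside (… + 7), so sub: x + 5 = 2.
Step 3. [x + 5 = 2] subtract 5: x sits inside (… + 5), so sub: x = -3.

Answer: x ∈ {-3}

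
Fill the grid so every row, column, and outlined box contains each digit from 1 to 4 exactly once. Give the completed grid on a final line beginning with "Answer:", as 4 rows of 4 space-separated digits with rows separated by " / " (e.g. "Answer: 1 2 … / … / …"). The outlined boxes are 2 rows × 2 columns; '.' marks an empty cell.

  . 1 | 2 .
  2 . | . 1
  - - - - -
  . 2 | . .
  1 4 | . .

Step 1. [r4c3∈{3}] r4c3 is down to just 3, so r4c3=3.
Step 2. [r1c4∈{3,4}] 3 has one home in col 4: r1c4 ⇒ r1c4=3.
Step 3. [r3c4∈{4}] r3c4's peers cover all but 4, so r3c4=4.
Step 4. [r3c1∈{3}] r3c1 is down to just 3 ⇒ r3c1=3.
Step 5. [r3c3∈{1}] only 1 remains possible at r3c3, so r3c3=1.
Step 6. [r2c3∈{4}] r2c3 is down to just 4. So r2c3=4.
Step 7. [r4c4∈{2}] r4c4 is down to just 2, so r4c4=2.
Step 8. [r1c1∈{4}] nothing but 4 survives at r1c1. So r1c1=4.
Step 9. [r2c2∈{3}] nothing but 3 survives at r2c2, so r2c2=3.

Answer: 4 1 2 3 / 2 3 4 1 / 3 2 1 4 / 1 4 3 2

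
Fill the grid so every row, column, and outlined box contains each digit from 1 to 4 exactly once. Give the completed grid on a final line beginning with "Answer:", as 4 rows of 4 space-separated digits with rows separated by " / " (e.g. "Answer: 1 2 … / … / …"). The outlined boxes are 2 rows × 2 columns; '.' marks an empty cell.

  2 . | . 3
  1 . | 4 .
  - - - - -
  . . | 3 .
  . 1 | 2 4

Step 1. [r3c1∈{4}] only 4 remains possible at r3c1. So r3c1=4.
Step 2. [r3c4∈{1}] r3c4 has the single candidate 1 ⇒ r3c4=1.
Step 3. [r2c4∈{2}] r2c4 is down to just 2, so r2c4=2.
Step 4. [r4c1∈{3}] nothing but 3 survives at r4c1, so r4c1=3.
Step 5. [r1c3∈{1}] nothing but 1 survives at r1c3. So r1c3=1.
Step 6. [r3c2∈{2}] r3c2 is down to just 2 ⇒ r3c2=2.
Step 7. [r2c2∈{3}] r2c2 is down to just 3, so r2c2=3.
Step 8. [r1c2∈{4}] r1c2's peers cover all but 4, so r1c2=4.

Answer: 2 4 1 3 / 1 3 4 2 / 4 2 3 1 / 3 1 2 4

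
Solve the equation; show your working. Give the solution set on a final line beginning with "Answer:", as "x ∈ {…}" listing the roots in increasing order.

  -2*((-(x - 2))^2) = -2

Step 1. [-2*((-(x - 2))^2) = -2] leading coefficient -2: divide by -2. So div: (-(x - 2))^2 = 1.
Step 2. [(-(x - 2))^2 = 1] √ both sides: 1 ≥ 0 gives two branches, so sqrt: -(x - 2) = 1 or -1.
Step 3. [-(x - 2) = 1 or -1] LHS negated; negate both sides ⇒ neg: x - 2 = -1 or 1.
Step 4. [x - 2 = -1 or 1] 2 comes off first (add 2), so sub: x = 1 or 3.

Answer: x ∈ {1, 3}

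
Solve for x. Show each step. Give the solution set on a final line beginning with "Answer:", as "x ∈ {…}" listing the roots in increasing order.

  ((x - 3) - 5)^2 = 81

Step 1. [((x - 3) - 5)^2 = 81] LHS squared, RHS 81 ≥ 0: apply √ (±), so sqrt: (x - 3) - 5 = 9 or -9.
Step 2. [(x - 3) - 5 = 9 or -9] 5 comes off first (add 5). So sub: x - 3 = 14 or -4.
Step 3. [x - 3 = 14 or -4] -3 is outermost — add 3 both sides, so sub: x = 17 or -1.

Answer: x ∈ {-1, 17}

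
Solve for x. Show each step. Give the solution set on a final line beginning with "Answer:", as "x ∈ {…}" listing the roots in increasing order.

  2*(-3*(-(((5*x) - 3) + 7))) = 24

Step 1. [2*(-3*(-(((5*x) - 3) + 7))) = 24] LHS = 2·(…); ÷2 both sides ⇒ div: -3*(-(((5*x) - 3) + 7)) = 12.
Step 2. [-3*(-(((5*x) - 3) + 7)) = 12] divide by the outer -3, so div: -(((5*x) - 3) + 7) = -4.
Step 3. [-(((5*x) - 3) + 7) = -4] flip signs both sides ⇒ neg: ((5*x) - 3) + 7 = 4.
Step 4. [((5*x) - 3) + 7 = 4] +7 is outermost — subtract 7 both sides, so sub: (5*x) - 3 = -3.
Step 5. [(5*x) - 3 = -3] 3 comes off first (add 3), so sub: 5*x = 0.
Step 6. [5*x = 0] 5·(inner) — divide through by 5. So div: x = 0.

Answer: x ∈ {0}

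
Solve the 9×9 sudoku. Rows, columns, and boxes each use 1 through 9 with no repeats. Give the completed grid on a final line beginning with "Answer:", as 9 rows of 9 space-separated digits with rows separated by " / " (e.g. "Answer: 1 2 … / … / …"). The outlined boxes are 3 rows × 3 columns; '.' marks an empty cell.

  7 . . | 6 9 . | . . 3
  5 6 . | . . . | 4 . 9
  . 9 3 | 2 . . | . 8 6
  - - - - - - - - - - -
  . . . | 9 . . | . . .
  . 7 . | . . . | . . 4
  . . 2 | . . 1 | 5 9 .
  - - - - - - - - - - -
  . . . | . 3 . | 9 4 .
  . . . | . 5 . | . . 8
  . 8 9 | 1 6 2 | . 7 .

Step 1. [r6c1∈{3,4,6,8}] in row 6, 6 fits only at r6c1 ⇒ r6c1=6.
Step 2. [r1c2∈{1,2,4}] across box 1, 2 lands solely at r1c2. So r1c2=2.
Step 3. [r1c7∈{1}] r1c7 has the single candidate 1. So r1c7=1.
Step 4. [r9c1∈{3,4}] row 9 places 4 nowhere but r9c1 ⇒ r9c1=4.
Step 5. [r3c1∈{1}] nothing but 1 survives at r3c1, so r3c1=1.
Step 6. [r2c3∈{8}] r2c3 has the single candidate 8 ⇒ r2c3=8.
Step 7. [r1c6∈{4,5,8}] row 1 places 8 nowhere but r1c6 ⇒ r1c6=8.
Step 8. [r7c6∈{7}] r7c6's peers cover all but 7. So r7c6=7.
Step 9. [r5c4∈{3,5,8}] in col 4, 5 fits only at r5c4. So r5c4=5.
Step 10. [r5c3∈{1}] nothing but 1 survives at r5c3, so r5c3=1.
Step 11. [r9c7∈{3}] r9c7 is down to just 3, so r9c7=3.
Step 12. [r6c9∈{7}] r6c9's peers cover all but 7. So r6c9=7.
Step 13. [r4c5∈{2,4,7,8}] r4c5 is the only open cell in row 4 admitting 7, so r4c5=7.
Step 14. [r2c6∈{3}] only 3 remains possible at r2c6, so r2c6=3.
Step 15. [r6c4∈{3,4,8}] col 4 places 3 nowhere but r6c4. So r6c4=3.
Step 16. [r6c2∈{4}] r6c2 has the single candidate 4. So r6c2=4.
Step 17. [r4c6∈{4,6}] r4c6 is the only open cell in row 4 admitting 4, so r4c6=4.
Step 18. [r5c5∈{2,8}] r5c5 is the only open cell in col 5 admitting 2. So r5c5=2.
Step 19. [r7c1∈{2}] only 2 remains possible at r7c1, so r7c1=2.
Step 20. [r4c9∈{1,2}] in col 9, 2 fits only at r4c9 ⇒ r4c9=2.
Step 21. [r4c8∈{1,3,6}] 1 has one home in row 4: r4c8. So r4c8=1.
Step 22. [r4c7∈{6,8}] in row 4, 6 fits only at r4c7. So r4c7=6.
Step 23. [r8c1∈{3}] r8c1 has the single candidate 3 ⇒ r8c1=3.
Step 24. [r7c3∈{5,6}] 6 has one home in row 7: r7c3 ⇒ r7c3=6.
Step 25. [r7c2∈{1,5}] box 7 places 5 nowhere but r7c2. So r7c2=5.
Step 26. [r8c7∈{2}] only 2 remains possible at r8c7. So r8c7=2.
Step 27. [r5c7∈{8}] r5c7's peers cover all but 8. So r5c7=8.
Step 28. [r3c7∈{7}] r3c7's peers cover all but 7 ⇒ r3c7=7.
Step 29. [r8c2∈{1}] r8c2 is down to just 1. So r8c2=1.
Step 30. [r2c8∈{2}] nothing but 2 survives at r2c8 ⇒ r2c8=2.
Step 31. [r9c9∈{5}] r9c9's peers cover all but 5 ⇒ r9c9=5.
Step 32. [r8c4∈{4}] r8c4 is down to just 4. So r8c4=4.
Step 33. [r5c8∈{3}] r5c8's peers cover all but 3 ⇒ r5c8=3.
Step 34. [r8c6∈{9}] r8c6 has the single candidate 9 ⇒ r8c6=9.
Step 35. [r8c8∈{6}] r8c8 is down to just 6, so r8c8=6.
Step 36. [r2c4∈{7}] only 7 remains possible at r2c4 ⇒ r2c4=7.
Step 37. [r3c6∈{5}] only 5 remains possible at r3c6, so r3c6=5.
Step 38. [r7c4∈{8}] r7c4 is down to just 8, so r7c4=8.
Step 39. [r4c3∈{5}] r4c3's peers cover all but 5. So r4c3=5.
Step 40. [r5c6∈{6}] r5c6's peers cover all but 6, so r5c6=6.
Step 41. [r4c2∈{3}] r4c2 has the single candidate 3. So r4c2=3.
Step 42. [r1c8∈{5}] r1c8 has the single candidate 5 ⇒ r1c8=5.
Step 43. [r6c5∈{8}] r6c5 is down to just 8. So r6c5=8.
Step 44. [r8c3∈{7}] r8c3's peers cover all but 7 ⇒ r8c3=7.
Step 45. [r7c9∈{1}] r7c9 is down to just 1. So r7c9=1.
Step 46. [r5c1∈{9}] only 9 remains possible at r5c1 ⇒ r5c1=9.
Step 47. [r3c5∈{4}] nothing but 4 survives at r3c5. So r3c5=4.
Step 48. [r4c1∈{8}] r4c1 is down to just 8, so r4c1=8.
Step 49. [r1c3∈{4}] nothing but 4 survives at r1c3 ⇒ r1c3=4.
Step 50. [r2c5∈{1}] r2c5 has the single candidate 1, so r2c5=1.

Answer: 7 2 4 6 9 8 1 5 3 / 5 6 8 7 1 3 4 2 9 / 1 9 3 2 4 5 7 8 6 / 8 3 5 9 7 4 6 1 2 / 9 7 1 5 2 6 8 3 4 / 6 4 2 3 8 1 5 9 7 / 2 5 6 8 3 7 9 4 1 / 3 1 7 4 5 9 2 6 8 / 4 8 9 1 6 2 3 7 5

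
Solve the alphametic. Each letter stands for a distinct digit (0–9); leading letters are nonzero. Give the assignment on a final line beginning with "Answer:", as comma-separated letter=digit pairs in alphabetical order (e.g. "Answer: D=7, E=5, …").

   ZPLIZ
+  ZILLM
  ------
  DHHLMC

Step 1. [col 1: Z + M ≡ C (mod 10)] several values work for M in column 1 (Z + M ≡ C (mod 10), carry-in 0); try M=5 ⇒ M=5.
Step 2. [D] adding two 5-digit numbers gives at most 5+1 digits, and here it does — D is that final carry and must be 1 ⇒ D=1.
Step 3. [col 1: Z + M ≡ C (mod 10)] column 1 (Z + M ≡ C (mod 10), carry-in 0) doesn't pin C yet; pick C=3 and continue. So C=3.
Step 4. [col 1: Z + M ≡ C (mod 10)] column 1: given M=5, C=3, carry-in 0, and digits 1,3,5 already taken and all letters distinct, Z+M≡C (mod 10) forces Z=8, so Z=8.
Step 5. [col 2: I + L ≡ M (mod 10)] no forcing yet in column 2 (carry-in 1); I=4 is free and consistent — try it. So I=4.
Step 6. [col 2: I + L ≡ M (mod 10)] column 2: given I=4, M=5, carry-in 1, and digits 1,3,4,5,8 already taken and all letters distinct, I+L≡M (mod 10) forces L=0 ⇒ L=0.
Step 7. [col 4: P + I ≡ H (mod 10)] column 4: given I=4, carry-in 0, and digits 0,1,3,4,5,8 already taken and all letters distinct, P+I≡H (mod 10) forces H=6 ⇒ H=6.
Step 8. [col 4: P + I ≡ H (mod 10)] column 4: given I=4, H=6, carry-in 0, and digits 0,1,3,4,5,6,8 already taken and all letters distinct, P+I≡H (mod 10) forces P=2, so P=2.

Answer: C=3, D=1, H=6, I=4, L=0, M=5, P=2, Z=8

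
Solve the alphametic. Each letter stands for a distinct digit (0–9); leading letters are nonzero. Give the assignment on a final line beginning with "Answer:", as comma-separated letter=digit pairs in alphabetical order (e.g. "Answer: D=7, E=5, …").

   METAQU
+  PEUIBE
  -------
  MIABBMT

Step 1. [col 1: U + E ≡ T (mod 10)] several values work for U in column 1 (U + E ≡ T (mod 10), carry-in 0); try U=2, so U=2.
Step 2. [M] the sum has 7 digits but both addends have 6; that extra leading digit M is the final carry, namely 1, so M=1.
Step 3. [col 1: U + E ≡ T (mod 10)] T=5 is one option consistent with column 1 (U + E ≡ T (mod 10), carry-in 0) — take it ⇒ T=5.
Step 4. [col 1: U + E ≡ T (mod 10)] from column 1 (U=2, T=5, carry-in 0, digits 1,2,5 already taken and all letters distinct): E must equal 3, so E=3.
Step 5. [col 2: Q + B ≡ M (mod 10)] several values work for Q in column 2 (Q + B ≡ M (mod 10), carry-in 0); try Q=4, so Q=4.
Step 6. [col 2: Q + B ≡ M (mod 10)] in column 2 we have Q+B≡M with carry-in 0; given Q=4, M=1 and digits 1,2,3,4,5 already taken and all letters distinct, that pins B to 7, so B=7.
Step 7. [col 3: A + I ≡ B (mod 10)] A=6 is one option consistent with column 3 (A + I ≡ B (mod 10), carry-in 1) — take it, so A=6.
Step 8. [col 3: A + I ≡ B (mod 10)] from column 3 (A=6, B=7, carry-in 1, digits 1,2,3,4,5,6,7 already taken and all letters distinct): I must equal 0, so I=0.
Step 9. [col 6: M + P ≡ I (mod 10)] from column 6 (M=1, I=0, carry-in 0, digits 0,1,2,3,4,5,6,7 already taken and all letters distinct): P must equal 9, so P=9.

Answer: A=6, B=7, E=3, I=0, M=1, P=9, Q=4, T=5, U=2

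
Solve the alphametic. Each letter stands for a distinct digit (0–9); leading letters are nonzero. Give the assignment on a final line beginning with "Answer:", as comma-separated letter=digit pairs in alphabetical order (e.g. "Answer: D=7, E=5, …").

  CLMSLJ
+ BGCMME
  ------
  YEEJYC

Step 1. [col 1: J + E ≡ C (mod 10)] E=3 is one option consistent with column 1 (J + E ≡ C (mod 10), carry-in 0) — take it ⇒ E=3.
Step 2. [col 1: J + E ≡ C (mod 10)] C=1 is one option consistent with column 1 (J + E ≡ C (mod 10), carry-in 0) — take it. So C=1.
Step 3. [col 1: J + E ≡ C (mod 10)] in column 1 we have J+E≡C with carry-in 0; given E=3, C=1 and digits 1,3 already taken and all letters distinct, that pins J to 8, so J=8.
Step 4. [col 2: L + M ≡ Y (mod 10)] M=2 is one option consistent with column 2 (L + M ≡ Y (mod 10), carry-in 1) — take it ⇒ M=2.
Step 5. [col 2: L + M ≡ Y (mod 10)] several values work for L in column 2 (L + M ≡ Y (mod 10), carry-in 1); try L=4 ⇒ L=4.
Step 6. [col 2: L + M ≡ Y (mod 10)] in column 2 we have L+M≡Y with carry-in 1; given L=4, M=2 and digits 1,2,3,4,8 already taken and all letters distinct, that pins Y to 7 ⇒ Y=7.
Step 7. [col 3: S + M ≡ J (mod 10)] column 3 reads S+M+carry(0)=J with M=2, J=8; with digits 1,2,3,4,7,8 already taken and all letters distinct, the only value for S is 6 ⇒ S=6.
Step 8. [col 5: L + G ≡ E (mod 10)] from column 5 (L=4, E=3, carry-in 0, digits 1,2,3,4,6,7,8 already taken and all letters distinct): G must equal 9, so G=9.
Step 9. [col 6: C + B ≡ Y (mod 10)] column 6: given C=1, Y=7, carry-in 1, and digits 1,2,3,4,6,7,8,9 already taken and all letters distinct, C+B≡Y (mod 10) forces B=5 ⇒ B=5.

Answer: B=5, C=1, E=3, G=9, J=8, L=4, M=2, S=6, Y=7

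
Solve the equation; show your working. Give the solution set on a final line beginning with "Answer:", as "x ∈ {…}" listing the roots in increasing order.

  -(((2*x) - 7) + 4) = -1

Step 1. [-(((2*x) - 7) + 4) = -1] LHS negated; negate both sides ⇒ neg: ((2*x) - 7) + 4 = 1.
Step 2. [((2*x) - 7) + 4 = 1] peel the +4: subtract 4 from each side. So sub: (2*x) - 7 = -3.
Step 3. [(2*x) - 7 = -3] 7 comes off first (add 7). So sub: 2*x = 4.
Step 4. [2*x = 4] 2·(inner) — divide through by 2, so div: x = 2.

Answer: x ∈ {2}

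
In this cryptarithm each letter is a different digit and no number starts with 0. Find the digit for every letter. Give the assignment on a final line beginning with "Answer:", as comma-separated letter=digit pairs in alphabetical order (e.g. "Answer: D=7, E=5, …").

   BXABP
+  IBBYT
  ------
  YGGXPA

Step 1. [col 1: P + T ≡ A (mod 10)] T=9 is one option consistent with column 1 (P + T ≡ A (mod 10), carry-in 0) — take it. So T=9.
Step 2. [Y] Y is the leading digit of a 6-digit sum of two 5-digit numbers; the final carry is exactly 1, so Y=1.
Step 3. [col 1: P + T ≡ A (mod 10)] several values work for P in column 1 (P + T ≡ A (mod 10), carry-in 0); try P=5 ⇒ P=5.
Step 4. [col 1: P + T ≡ A (mod 10)] from column 1 (P=5, T=9, carry-in 0, digits 1,5,9 already taken and all letters distinct): A must equal 4 ⇒ A=4.
Step 5. [col 2: B + Y ≡ P (mod 10)] column 2: given Y=1, P=5, carry-in 1, and digits 1,4,5,9 already taken and all letters distinct, B+Y≡P (mod 10) forces B=3, so B=3.
Step 6. [col 3: A + B ≡ X (mod 10)] from column 3 (A=4, B=3, carry-in 0, digits 1,3,4,5,9 already taken and all letters distinct): X must equal 7. So X=7.
Step 7. [col 4: X + B ≡ G (mod 10)] column 4: given X=7, B=3, carry-in 0, and digits 1,3,4,5,7,9 already taken and all letters distinct, X+B≡G (mod 10) forces G=0, so G=0.
Step 8. [col 5: B + I ≡ G (mod 10)] column 5: given B=3, G=0, carry-in 1, and digits 0,1,3,4,5,7,9 already taken and all letters distinct, B+I≡G (mod 10) forces I=6. So I=6.

Answer: A=4, B=3, G=0, I=6, P=5, T=9, X=7, Y=1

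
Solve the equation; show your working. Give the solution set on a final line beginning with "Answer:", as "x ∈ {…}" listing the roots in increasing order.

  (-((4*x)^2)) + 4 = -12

Step 1. [(-((4*x)^2)) + 4 = -12] +4 is outermost — subtract 4 both sides, so sub: -((4*x)^2) = -16.
Step 2. [-((4*x)^2) = -16] leading − — multiply by −1 ⇒ neg: (4*x)^2 = 16.
Step 3. [(4*x)^2 = 16] 16 ≥ 0, LHS is (·)² — take ±√, so sqrt: 4*x = 4 or -4.
Step 4. [4*x = 4 or -4] 4·(inner) — divide through by 4, so div: x = 1 or -1.

Answer: x ∈ {-1, 1}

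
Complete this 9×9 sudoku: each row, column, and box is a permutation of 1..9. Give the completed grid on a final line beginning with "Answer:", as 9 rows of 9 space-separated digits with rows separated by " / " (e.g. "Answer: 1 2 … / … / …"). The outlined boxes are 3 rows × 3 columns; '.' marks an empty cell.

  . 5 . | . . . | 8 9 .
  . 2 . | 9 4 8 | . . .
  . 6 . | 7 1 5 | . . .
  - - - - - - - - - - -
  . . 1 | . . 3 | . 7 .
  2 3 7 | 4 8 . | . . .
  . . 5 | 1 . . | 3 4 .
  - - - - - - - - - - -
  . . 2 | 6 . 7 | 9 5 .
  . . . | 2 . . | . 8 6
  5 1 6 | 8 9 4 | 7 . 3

Step 1. [r2c3∈{3}] only 3 remains possible at r2c3, so r2c3=3.
Step 2. [r7c9∈{1,4}] row 7 places 1 nowhere but r7c9. So r7c9=1.
Step 3. [r1c3∈{4}] r1c3's peers cover all but 4. So r1c3=4.
Step 4. [r8c2∈{4,7,9}] across col 2, 7 lands solely at r8c2, so r8c2=7.
Step 5. [r7c5∈{3}] nothing but 3 survives at r7c5 ⇒ r7c5=3.
Step 6. [r4c4∈{5}] r4c4's peers cover all but 5, so r4c4=5.
Step 7. [r3c3∈{8,9}] col 3 places 8 nowhere but r3c3 ⇒ r3c3=8.
Step 8. [r3c1∈{9}] r3c1 has the single candidate 9, so r3c1=9.
Step 9. [r6c5∈{2,6,7}] row 6 places 7 nowhere but r6c5. So r6c5=7.
Step 10. [r3c9∈{2,4}] col 9 places 4 nowhere but r3c9. So r3c9=4.
Step 11. [r3c7∈{2}] only 2 remains possible at r3c7 ⇒ r3c7=2.
Step 12. [r4c7∈{6}] only 6 remains possible at r4c7, so r4c7=6.
Step 13. [r4c5∈{2}] r4c5's peers cover all but 2, so r4c5=2.
Step 14. [r5c6∈{6,9}] r5c6 is the only open cell in row 5 admitting 6 ⇒ r5c6=6.
Step 15. [r5c9∈{5,9}] 9 has one home in row 5: r5c9. So r5c9=9.
Step 16. [r4c9∈{8}] nothing but 8 survives at r4c9 ⇒ r4c9=8.
Step 17. [r4c1∈{4}] only 4 remains possible at r4c1, so r4c1=4.
Step 18. [r5c8∈{1}] only 1 remains possible at r5c8 ⇒ r5c8=1.
Step 19. [r7c1∈{8}] r7c1 is down to just 8, so r7c1=8.
Step 20. [r1c9∈{7}] r1c9 has the single candidate 7. So r1c9=7.
Step 21. [r2c7∈{1,5}] across col 7, 1 lands solely at r2c7. So r2c7=1.
Step 22. [r6c2∈{8,9}] across row 6, 8 lands solely at r6c2. So r6c2=8.
Step 23. [r4c2∈{9}] r4c2's peers cover all but 9. So r4c2=9.
Step 24. [r1c5∈{6}] r1c5's peers cover all but 6. So r1c5=6.
Step 25. [r8c5∈{5}] r8c5 has the single candidate 5, so r8c5=5.
Step 26. [r7c2∈{4}] only 4 remains possible at r7c2, so r7c2=4.
Step 27. [r6c1∈{6}] only 6 remains possible at r6c1, so r6c1=6.
Step 28. [r9c8∈{2}] r9c8 has the single candidate 2, so r9c8=2.
Step 29. [r6c9∈{2}] only 2 remains possible at r6c9, so r6c9=2.
Step 30. [r5c7∈{5}] r5c7's peers cover all but 5. So r5c7=5.
Step 31. [r2c1∈{7}] r2c1's peers cover all but 7, so r2c1=7.
Step 32. [r8c1∈{3}] r8c1 has the single candidate 3 ⇒ r8c1=3.
Step 33. [r1c1∈{1}] only 1 remains possible at r1c1, so r1c1=1.
Step 34. [r8c3∈{9}] nothing but 9 survives at r8c3. So r8c3=9.
Step 35. [r3c8∈{3}] nothing but 3 survives at r3c8. So r3c8=3.
Step 36. [r2c9∈{5}] r2c9 is down to just 5, so r2c9=5.
Step 37. [r1c6∈{2}] r1c6's peers cover all but 2 ⇒ r1c6=2.
Step 38. [r6c6∈{9}] nothing but 9 survives at r6c6, so r6c6=9.
Step 39. [r8c7∈{4}] r8c7 has the single candidate 4, so r8c7=4.
Step 40. [r8c6∈{1}] nothing but 1 survives at r8c6. So r8c6=1.
Step 41. [r2c8∈{6}] only 6 remains possible at r2c8. So r2c8=6.
Step 42. [r1c4∈{3}] r1c4 is down to just 3. So r1c4=3.

Answer: 1 5 4 3 6 2 8 9 7 / 7 2 3 9 4 8 1 6 5 / 9 6 8 7 1 5 2 3 4 / 4 9 1 5 2 3 6 7 8 / 2 3 7 4 8 6 5 1 9 / 6 8 5 1 7 9 3 4 2 / 8 4 2 6 3 7 9 5 1 / 3 7 9 2 5 1 4 8 6 / 5 1 6 8 9 4 7 2 3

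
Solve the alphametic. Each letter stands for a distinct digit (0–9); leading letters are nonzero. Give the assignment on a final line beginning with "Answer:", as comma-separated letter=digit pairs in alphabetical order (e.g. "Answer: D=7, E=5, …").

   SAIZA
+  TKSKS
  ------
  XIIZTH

Step 1. [X] X is the leading digit of a 6-digit sum of two 5-digit numbers; the final carry is exactly 1. So X=1.
Step 2. [col 1: A + S ≡ H (mod 10)] A=2 is one option consistent with column 1 (A + S ≡ H (mod 10), carry-in 0) — take it ⇒ A=2.
Step 3. [col 1: A + S ≡ H (mod 10)] no forcing yet in column 1 (carry-in 0); S=5 is free and consistent — try it ⇒ S=5.
Step 4. [col 1: A + S ≡ H (mod 10)] from column 1 (A=2, S=5, carry-in 0, digits 1,2,5 already taken and all letters distinct): H must equal 7 ⇒ H=7.
Step 5. [col 2: Z + K ≡ T (mod 10)] no forcing yet in column 2 (carry-in 0); T=4 is free and consistent — try it. So T=4.
Step 6. [col 2: Z + K ≡ T (mod 10)] several values work for K in column 2 (Z + K ≡ T (mod 10), carry-in 0); try K=8. So K=8.
Step 7. [col 2: Z + K ≡ T (mod 10)] from column 2 (K=8, T=4, carry-in 0, digits 1,2,4,5,7,8 already taken and all letters distinct): Z must equal 6 ⇒ Z=6.
Step 8. [col 3: I + S ≡ Z (mod 10)] from column 3 (S=5, Z=6, carry-in 1, digits 1,2,4,5,6,7,8 already taken and all letters distinct): I must equal 0, so I=0.

Answer: A=2, H=7, I=0, K=8, S=5, T=4, X=1, Z=6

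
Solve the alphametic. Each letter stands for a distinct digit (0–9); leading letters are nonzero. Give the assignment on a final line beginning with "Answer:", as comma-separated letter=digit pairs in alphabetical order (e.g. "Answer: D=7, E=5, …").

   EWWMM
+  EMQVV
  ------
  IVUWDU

Step 1. [col 1: M + V ≡ U (mod 10)] column 1 (M + V ≡ U (mod 10), carry-in 0) doesn't pin V yet; pick V=7 and continue, so V=7.
Step 2. [col 1: M + V ≡ U (mod 10)] several values work for M in column 1 (M + V ≡ U (mod 10), carry-in 0); try M=5 ⇒ M=5.
Step 3. [I] the sum has 6 digits but both addends have 5; that extra leading digit I is the final carry, namely 1. So I=1.
Step 4. [col 1: M + V ≡ U (mod 10)] from column 1 (M=5, V=7, carry-in 0, digits 1,5,7 already taken and all letters distinct): U must equal 2 ⇒ U=2.
Step 5. [col 2: M + V ≡ D (mod 10)] column 2 reads M+V+carry(1)=D with M=5, V=7; with digits 1,2,5,7 already taken and all letters distinct, the only value for D is 3. So D=3.
Step 6. [col 3: W + Q ≡ W (mod 10)] column 3 reads W+Q+carry(1)=W with nothing yet; with digits 1,2,3,5,7 already taken and all letters distinct, the only value for Q is 9, so Q=9.
Step 7. [col 3: W + Q ≡ W (mod 10)] no forcing yet in column 3 (carry-in 1); W=6 is free and consistent — try it. So W=6.
Step 8. [col 5: E + E ≡ V (mod 10)] column 5: given V=7, carry-in 1, and digits 1,2,3,5,6,7,9 already taken and all letters distinct, E+E≡V (mod 10) forces E=8, so E=8.

Answer: D=3, E=8, I=1, M=5, Q=9, U=2, V=7, W=6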